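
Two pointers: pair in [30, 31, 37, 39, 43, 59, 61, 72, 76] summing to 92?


lo=0(30)+hi=8(76)=106
lo=0(30)+hi=7(72)=102
lo=0(30)+hi=6(61)=91
lo=1(31)+hi=6(61)=92

Yes: 31+61=92


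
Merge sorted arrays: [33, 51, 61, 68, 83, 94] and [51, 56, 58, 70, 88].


Take 33 from A
Take 51 from A
Take 51 from B
Take 56 from B
Take 58 from B
Take 61 from A
Take 68 from A
Take 70 from B
Take 83 from A
Take 88 from B

Merged: [33, 51, 51, 56, 58, 61, 68, 70, 83, 88, 94]


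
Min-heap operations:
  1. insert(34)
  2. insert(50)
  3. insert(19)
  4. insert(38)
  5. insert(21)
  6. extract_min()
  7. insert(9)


insert(34) -> [34]
insert(50) -> [34, 50]
insert(19) -> [19, 50, 34]
insert(38) -> [19, 38, 34, 50]
insert(21) -> [19, 21, 34, 50, 38]
extract_min()->19, [21, 38, 34, 50]
insert(9) -> [9, 21, 34, 50, 38]

Final heap: [9, 21, 34, 50, 38]


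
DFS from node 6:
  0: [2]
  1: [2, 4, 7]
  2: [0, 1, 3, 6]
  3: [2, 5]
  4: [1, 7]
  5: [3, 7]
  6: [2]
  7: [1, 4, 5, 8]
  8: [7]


Visit 6, push [2]
Visit 2, push [3, 1, 0]
Visit 0, push []
Visit 1, push [7, 4]
Visit 4, push [7]
Visit 7, push [8, 5]
Visit 5, push [3]
Visit 3, push []
Visit 8, push []

DFS order: [6, 2, 0, 1, 4, 7, 5, 3, 8]


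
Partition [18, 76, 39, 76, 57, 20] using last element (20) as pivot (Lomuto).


Pivot: 20
  18 <= 20: advance i (no swap)
Place pivot at 1: [18, 20, 39, 76, 57, 76]

Partitioned: [18, 20, 39, 76, 57, 76]


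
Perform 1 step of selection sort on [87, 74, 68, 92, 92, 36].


Initial: [87, 74, 68, 92, 92, 36]
Step 1: min=36 at 5
  Swap: [36, 74, 68, 92, 92, 87]

After 1 step: [36, 74, 68, 92, 92, 87]


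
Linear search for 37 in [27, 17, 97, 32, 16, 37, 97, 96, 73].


i=0: 27!=37
i=1: 17!=37
i=2: 97!=37
i=3: 32!=37
i=4: 16!=37
i=5: 37==37 found!

Found at 5, 6 comps


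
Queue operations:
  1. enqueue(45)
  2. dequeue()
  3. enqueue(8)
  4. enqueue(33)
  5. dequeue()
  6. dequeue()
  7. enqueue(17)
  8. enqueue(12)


enqueue(45) -> [45]
dequeue()->45, []
enqueue(8) -> [8]
enqueue(33) -> [8, 33]
dequeue()->8, [33]
dequeue()->33, []
enqueue(17) -> [17]
enqueue(12) -> [17, 12]

Final queue: [17, 12]


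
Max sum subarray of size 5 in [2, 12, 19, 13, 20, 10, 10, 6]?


[0:5]: 66
[1:6]: 74
[2:7]: 72
[3:8]: 59

Max: 74 at [1:6]


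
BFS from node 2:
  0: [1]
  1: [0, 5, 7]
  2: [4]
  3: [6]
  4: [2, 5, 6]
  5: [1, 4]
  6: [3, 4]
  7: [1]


Visit 2, enqueue [4]
Visit 4, enqueue [5, 6]
Visit 5, enqueue [1]
Visit 6, enqueue [3]
Visit 1, enqueue [0, 7]
Visit 3, enqueue []
Visit 0, enqueue []
Visit 7, enqueue []

BFS order: [2, 4, 5, 6, 1, 3, 0, 7]


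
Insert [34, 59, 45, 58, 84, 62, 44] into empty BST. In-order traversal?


Insert 34: root
Insert 59: R from 34
Insert 45: R from 34 -> L from 59
Insert 58: R from 34 -> L from 59 -> R from 45
Insert 84: R from 34 -> R from 59
Insert 62: R from 34 -> R from 59 -> L from 84
Insert 44: R from 34 -> L from 59 -> L from 45

In-order: [34, 44, 45, 58, 59, 62, 84]


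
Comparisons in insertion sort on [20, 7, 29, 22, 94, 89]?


Algorithm: insertion sort
Input: [20, 7, 29, 22, 94, 89]
Sorted: [7, 20, 22, 29, 89, 94]

7


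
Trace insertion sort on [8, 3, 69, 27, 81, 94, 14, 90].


Initial: [8, 3, 69, 27, 81, 94, 14, 90]
Insert 3: [3, 8, 69, 27, 81, 94, 14, 90]
Insert 69: [3, 8, 69, 27, 81, 94, 14, 90]
Insert 27: [3, 8, 27, 69, 81, 94, 14, 90]
Insert 81: [3, 8, 27, 69, 81, 94, 14, 90]
Insert 94: [3, 8, 27, 69, 81, 94, 14, 90]
Insert 14: [3, 8, 14, 27, 69, 81, 94, 90]
Insert 90: [3, 8, 14, 27, 69, 81, 90, 94]

Sorted: [3, 8, 14, 27, 69, 81, 90, 94]


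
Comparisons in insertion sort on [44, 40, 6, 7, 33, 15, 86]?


Algorithm: insertion sort
Input: [44, 40, 6, 7, 33, 15, 86]
Sorted: [6, 7, 15, 33, 40, 44, 86]

14


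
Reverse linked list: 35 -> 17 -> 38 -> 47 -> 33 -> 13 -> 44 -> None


Step 1: curr=35, set curr.next=prev(None) | reversed so far: 35
Step 2: curr=17, set curr.next=prev(35) | reversed so far: 17 -> 35
Step 3: curr=38, set curr.next=prev(17) | reversed so far: 38 -> 17 -> 35
Step 4: curr=47, set curr.next=prev(38) | reversed so far: 47 -> 38 -> 17 -> 35
Step 5: curr=33, set curr.next=prev(47) | reversed so far: 33 -> 47 -> 38 -> 17 -> 35
Step 6: curr=13, set curr.next=prev(33) | reversed so far: 13 -> 33 -> 47 -> 38 -> 17 -> 35
Step 7: curr=44, set curr.next=prev(13) | reversed so far: 44 -> 13 -> 33 -> 47 -> 38 -> 17 -> 35

44 -> 13 -> 33 -> 47 -> 38 -> 17 -> 35 -> None


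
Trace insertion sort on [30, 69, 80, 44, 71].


Initial: [30, 69, 80, 44, 71]
Insert 69: [30, 69, 80, 44, 71]
Insert 80: [30, 69, 80, 44, 71]
Insert 44: [30, 44, 69, 80, 71]
Insert 71: [30, 44, 69, 71, 80]

Sorted: [30, 44, 69, 71, 80]


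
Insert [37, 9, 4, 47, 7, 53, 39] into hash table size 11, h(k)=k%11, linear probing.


Insert 37: h=4 -> slot 4
Insert 9: h=9 -> slot 9
Insert 4: h=4, 1 probes -> slot 5
Insert 47: h=3 -> slot 3
Insert 7: h=7 -> slot 7
Insert 53: h=9, 1 probes -> slot 10
Insert 39: h=6 -> slot 6

Table: [None, None, None, 47, 37, 4, 39, 7, None, 9, 53]


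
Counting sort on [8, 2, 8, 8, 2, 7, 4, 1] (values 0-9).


Input: [8, 2, 8, 8, 2, 7, 4, 1]
Counts: [0, 1, 2, 0, 1, 0, 0, 1, 3, 0]

Sorted: [1, 2, 2, 4, 7, 8, 8, 8]


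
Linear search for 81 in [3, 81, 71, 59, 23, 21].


i=0: 3!=81
i=1: 81==81 found!

Found at 1, 2 comps


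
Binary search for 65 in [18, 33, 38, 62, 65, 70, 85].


Step 1: lo=0, hi=6, mid=3, val=62
Step 2: lo=4, hi=6, mid=5, val=70
Step 3: lo=4, hi=4, mid=4, val=65

Found at index 4


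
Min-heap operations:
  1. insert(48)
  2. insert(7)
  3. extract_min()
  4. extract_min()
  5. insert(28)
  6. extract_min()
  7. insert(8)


insert(48) -> [48]
insert(7) -> [7, 48]
extract_min()->7, [48]
extract_min()->48, []
insert(28) -> [28]
extract_min()->28, []
insert(8) -> [8]

Final heap: [8]


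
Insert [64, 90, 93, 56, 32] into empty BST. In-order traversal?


Insert 64: root
Insert 90: R from 64
Insert 93: R from 64 -> R from 90
Insert 56: L from 64
Insert 32: L from 64 -> L from 56

In-order: [32, 56, 64, 90, 93]


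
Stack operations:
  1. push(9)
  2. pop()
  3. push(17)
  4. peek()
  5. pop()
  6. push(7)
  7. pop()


push(9) -> [9]
pop()->9, []
push(17) -> [17]
peek()->17
pop()->17, []
push(7) -> [7]
pop()->7, []

Final stack: []


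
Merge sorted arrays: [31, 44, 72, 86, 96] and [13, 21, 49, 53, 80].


Take 13 from B
Take 21 from B
Take 31 from A
Take 44 from A
Take 49 from B
Take 53 from B
Take 72 from A
Take 80 from B

Merged: [13, 21, 31, 44, 49, 53, 72, 80, 86, 96]


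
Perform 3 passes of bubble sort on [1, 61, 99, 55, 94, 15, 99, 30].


Initial: [1, 61, 99, 55, 94, 15, 99, 30]
Pass 1: [1, 61, 55, 94, 15, 99, 30, 99] (4 swaps)
Pass 2: [1, 55, 61, 15, 94, 30, 99, 99] (3 swaps)
Pass 3: [1, 55, 15, 61, 30, 94, 99, 99] (2 swaps)

After 3 passes: [1, 55, 15, 61, 30, 94, 99, 99]


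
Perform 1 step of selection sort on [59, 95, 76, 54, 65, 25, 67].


Initial: [59, 95, 76, 54, 65, 25, 67]
Step 1: min=25 at 5
  Swap: [25, 95, 76, 54, 65, 59, 67]

After 1 step: [25, 95, 76, 54, 65, 59, 67]


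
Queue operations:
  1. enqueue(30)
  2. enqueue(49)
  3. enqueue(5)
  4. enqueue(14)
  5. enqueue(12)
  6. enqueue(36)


enqueue(30) -> [30]
enqueue(49) -> [30, 49]
enqueue(5) -> [30, 49, 5]
enqueue(14) -> [30, 49, 5, 14]
enqueue(12) -> [30, 49, 5, 14, 12]
enqueue(36) -> [30, 49, 5, 14, 12, 36]

Final queue: [30, 49, 5, 14, 12, 36]


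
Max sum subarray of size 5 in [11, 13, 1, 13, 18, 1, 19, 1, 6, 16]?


[0:5]: 56
[1:6]: 46
[2:7]: 52
[3:8]: 52
[4:9]: 45
[5:10]: 43

Max: 56 at [0:5]


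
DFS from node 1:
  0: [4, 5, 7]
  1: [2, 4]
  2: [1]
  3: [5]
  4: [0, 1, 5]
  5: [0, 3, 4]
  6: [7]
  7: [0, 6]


Visit 1, push [4, 2]
Visit 2, push []
Visit 4, push [5, 0]
Visit 0, push [7, 5]
Visit 5, push [3]
Visit 3, push []
Visit 7, push [6]
Visit 6, push []

DFS order: [1, 2, 4, 0, 5, 3, 7, 6]


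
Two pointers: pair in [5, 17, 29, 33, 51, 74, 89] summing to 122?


lo=0(5)+hi=6(89)=94
lo=1(17)+hi=6(89)=106
lo=2(29)+hi=6(89)=118
lo=3(33)+hi=6(89)=122

Yes: 33+89=122


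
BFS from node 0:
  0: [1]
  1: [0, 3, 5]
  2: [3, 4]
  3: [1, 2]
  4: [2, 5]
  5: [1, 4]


Visit 0, enqueue [1]
Visit 1, enqueue [3, 5]
Visit 3, enqueue [2]
Visit 5, enqueue [4]
Visit 2, enqueue []
Visit 4, enqueue []

BFS order: [0, 1, 3, 5, 2, 4]


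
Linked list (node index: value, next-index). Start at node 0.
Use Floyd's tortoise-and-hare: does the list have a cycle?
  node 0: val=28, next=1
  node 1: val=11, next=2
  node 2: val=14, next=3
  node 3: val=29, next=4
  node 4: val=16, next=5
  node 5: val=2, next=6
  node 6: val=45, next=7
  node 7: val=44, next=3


Floyd's tortoise (slow, +1) and hare (fast, +2):
  init: slow=0, fast=0
  step 1: slow=1, fast=2
  step 2: slow=2, fast=4
  step 3: slow=3, fast=6
  step 4: slow=4, fast=3
  step 5: slow=5, fast=5
  slow == fast at node 5: cycle detected

Cycle: yes


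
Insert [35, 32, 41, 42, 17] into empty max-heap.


Insert 35: [35]
Insert 32: [35, 32]
Insert 41: [41, 32, 35]
Insert 42: [42, 41, 35, 32]
Insert 17: [42, 41, 35, 32, 17]

Final heap: [42, 41, 35, 32, 17]


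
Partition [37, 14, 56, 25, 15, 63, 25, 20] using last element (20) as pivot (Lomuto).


Pivot: 20
  14 <= 20: swap -> [14, 37, 56, 25, 15, 63, 25, 20]
  15 <= 20: swap -> [14, 15, 56, 25, 37, 63, 25, 20]
Place pivot at 2: [14, 15, 20, 25, 37, 63, 25, 56]

Partitioned: [14, 15, 20, 25, 37, 63, 25, 56]


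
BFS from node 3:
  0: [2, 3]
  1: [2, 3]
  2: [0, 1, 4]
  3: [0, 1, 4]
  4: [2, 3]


Visit 3, enqueue [0, 1, 4]
Visit 0, enqueue [2]
Visit 1, enqueue []
Visit 4, enqueue []
Visit 2, enqueue []

BFS order: [3, 0, 1, 4, 2]


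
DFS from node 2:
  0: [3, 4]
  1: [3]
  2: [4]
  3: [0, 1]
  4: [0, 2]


Visit 2, push [4]
Visit 4, push [0]
Visit 0, push [3]
Visit 3, push [1]
Visit 1, push []

DFS order: [2, 4, 0, 3, 1]


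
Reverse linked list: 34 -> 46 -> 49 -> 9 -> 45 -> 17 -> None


Step 1: curr=34, set curr.next=prev(None) | reversed so far: 34
Step 2: curr=46, set curr.next=prev(34) | reversed so far: 46 -> 34
Step 3: curr=49, set curr.next=prev(46) | reversed so far: 49 -> 46 -> 34
Step 4: curr=9, set curr.next=prev(49) | reversed so far: 9 -> 49 -> 46 -> 34
Step 5: curr=45, set curr.next=prev(9) | reversed so far: 45 -> 9 -> 49 -> 46 -> 34
Step 6: curr=17, set curr.next=prev(45) | reversed so far: 17 -> 45 -> 9 -> 49 -> 46 -> 34

17 -> 45 -> 9 -> 49 -> 46 -> 34 -> None


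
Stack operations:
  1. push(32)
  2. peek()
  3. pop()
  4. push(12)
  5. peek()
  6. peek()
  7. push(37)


push(32) -> [32]
peek()->32
pop()->32, []
push(12) -> [12]
peek()->12
peek()->12
push(37) -> [12, 37]

Final stack: [12, 37]


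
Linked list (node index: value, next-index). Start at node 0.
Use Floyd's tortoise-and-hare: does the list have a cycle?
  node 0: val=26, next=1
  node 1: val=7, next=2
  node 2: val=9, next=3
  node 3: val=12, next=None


Floyd's tortoise (slow, +1) and hare (fast, +2):
  init: slow=0, fast=0
  step 1: slow=1, fast=2
  step 2: fast 2->3->None, no cycle

Cycle: no


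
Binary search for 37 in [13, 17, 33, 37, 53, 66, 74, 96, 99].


Step 1: lo=0, hi=8, mid=4, val=53
Step 2: lo=0, hi=3, mid=1, val=17
Step 3: lo=2, hi=3, mid=2, val=33
Step 4: lo=3, hi=3, mid=3, val=37

Found at index 3


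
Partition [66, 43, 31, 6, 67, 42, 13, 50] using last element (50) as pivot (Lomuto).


Pivot: 50
  43 <= 50: swap -> [43, 66, 31, 6, 67, 42, 13, 50]
  31 <= 50: swap -> [43, 31, 66, 6, 67, 42, 13, 50]
  6 <= 50: swap -> [43, 31, 6, 66, 67, 42, 13, 50]
  42 <= 50: swap -> [43, 31, 6, 42, 67, 66, 13, 50]
  13 <= 50: swap -> [43, 31, 6, 42, 13, 66, 67, 50]
Place pivot at 5: [43, 31, 6, 42, 13, 50, 67, 66]

Partitioned: [43, 31, 6, 42, 13, 50, 67, 66]


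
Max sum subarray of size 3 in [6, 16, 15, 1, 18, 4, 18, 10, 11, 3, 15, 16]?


[0:3]: 37
[1:4]: 32
[2:5]: 34
[3:6]: 23
[4:7]: 40
[5:8]: 32
[6:9]: 39
[7:10]: 24
[8:11]: 29
[9:12]: 34

Max: 40 at [4:7]


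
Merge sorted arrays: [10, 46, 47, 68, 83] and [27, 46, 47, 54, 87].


Take 10 from A
Take 27 from B
Take 46 from A
Take 46 from B
Take 47 from A
Take 47 from B
Take 54 from B
Take 68 from A
Take 83 from A

Merged: [10, 27, 46, 46, 47, 47, 54, 68, 83, 87]


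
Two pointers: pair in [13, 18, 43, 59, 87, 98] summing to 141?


lo=0(13)+hi=5(98)=111
lo=1(18)+hi=5(98)=116
lo=2(43)+hi=5(98)=141

Yes: 43+98=141


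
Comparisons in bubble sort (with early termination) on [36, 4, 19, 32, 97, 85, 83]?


Algorithm: bubble sort (with early termination)
Input: [36, 4, 19, 32, 97, 85, 83]
Sorted: [4, 19, 32, 36, 83, 85, 97]

15


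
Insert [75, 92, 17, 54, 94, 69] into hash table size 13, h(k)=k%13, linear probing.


Insert 75: h=10 -> slot 10
Insert 92: h=1 -> slot 1
Insert 17: h=4 -> slot 4
Insert 54: h=2 -> slot 2
Insert 94: h=3 -> slot 3
Insert 69: h=4, 1 probes -> slot 5

Table: [None, 92, 54, 94, 17, 69, None, None, None, None, 75, None, None]


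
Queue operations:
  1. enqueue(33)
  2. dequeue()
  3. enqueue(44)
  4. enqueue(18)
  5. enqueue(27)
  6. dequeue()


enqueue(33) -> [33]
dequeue()->33, []
enqueue(44) -> [44]
enqueue(18) -> [44, 18]
enqueue(27) -> [44, 18, 27]
dequeue()->44, [18, 27]

Final queue: [18, 27]


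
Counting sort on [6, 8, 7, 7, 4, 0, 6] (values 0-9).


Input: [6, 8, 7, 7, 4, 0, 6]
Counts: [1, 0, 0, 0, 1, 0, 2, 2, 1, 0]

Sorted: [0, 4, 6, 6, 7, 7, 8]


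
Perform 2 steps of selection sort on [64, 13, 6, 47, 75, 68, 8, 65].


Initial: [64, 13, 6, 47, 75, 68, 8, 65]
Step 1: min=6 at 2
  Swap: [6, 13, 64, 47, 75, 68, 8, 65]
Step 2: min=8 at 6
  Swap: [6, 8, 64, 47, 75, 68, 13, 65]

After 2 steps: [6, 8, 64, 47, 75, 68, 13, 65]


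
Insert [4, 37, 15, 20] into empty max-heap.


Insert 4: [4]
Insert 37: [37, 4]
Insert 15: [37, 4, 15]
Insert 20: [37, 20, 15, 4]

Final heap: [37, 20, 15, 4]


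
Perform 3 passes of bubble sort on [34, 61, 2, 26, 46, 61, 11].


Initial: [34, 61, 2, 26, 46, 61, 11]
Pass 1: [34, 2, 26, 46, 61, 11, 61] (4 swaps)
Pass 2: [2, 26, 34, 46, 11, 61, 61] (3 swaps)
Pass 3: [2, 26, 34, 11, 46, 61, 61] (1 swaps)

After 3 passes: [2, 26, 34, 11, 46, 61, 61]


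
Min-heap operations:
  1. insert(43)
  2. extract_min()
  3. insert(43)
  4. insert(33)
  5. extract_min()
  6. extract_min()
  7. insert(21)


insert(43) -> [43]
extract_min()->43, []
insert(43) -> [43]
insert(33) -> [33, 43]
extract_min()->33, [43]
extract_min()->43, []
insert(21) -> [21]

Final heap: [21]


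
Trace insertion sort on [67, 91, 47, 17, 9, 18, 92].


Initial: [67, 91, 47, 17, 9, 18, 92]
Insert 91: [67, 91, 47, 17, 9, 18, 92]
Insert 47: [47, 67, 91, 17, 9, 18, 92]
Insert 17: [17, 47, 67, 91, 9, 18, 92]
Insert 9: [9, 17, 47, 67, 91, 18, 92]
Insert 18: [9, 17, 18, 47, 67, 91, 92]
Insert 92: [9, 17, 18, 47, 67, 91, 92]

Sorted: [9, 17, 18, 47, 67, 91, 92]


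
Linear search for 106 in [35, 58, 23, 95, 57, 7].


i=0: 35!=106
i=1: 58!=106
i=2: 23!=106
i=3: 95!=106
i=4: 57!=106
i=5: 7!=106

Not found, 6 comps


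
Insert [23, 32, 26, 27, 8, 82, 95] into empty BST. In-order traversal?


Insert 23: root
Insert 32: R from 23
Insert 26: R from 23 -> L from 32
Insert 27: R from 23 -> L from 32 -> R from 26
Insert 8: L from 23
Insert 82: R from 23 -> R from 32
Insert 95: R from 23 -> R from 32 -> R from 82

In-order: [8, 23, 26, 27, 32, 82, 95]


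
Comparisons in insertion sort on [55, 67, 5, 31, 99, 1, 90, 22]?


Algorithm: insertion sort
Input: [55, 67, 5, 31, 99, 1, 90, 22]
Sorted: [1, 5, 22, 31, 55, 67, 90, 99]

20


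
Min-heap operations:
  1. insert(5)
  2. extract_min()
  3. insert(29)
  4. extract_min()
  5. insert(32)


insert(5) -> [5]
extract_min()->5, []
insert(29) -> [29]
extract_min()->29, []
insert(32) -> [32]

Final heap: [32]


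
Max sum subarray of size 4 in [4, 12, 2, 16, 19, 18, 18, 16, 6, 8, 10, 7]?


[0:4]: 34
[1:5]: 49
[2:6]: 55
[3:7]: 71
[4:8]: 71
[5:9]: 58
[6:10]: 48
[7:11]: 40
[8:12]: 31

Max: 71 at [3:7]


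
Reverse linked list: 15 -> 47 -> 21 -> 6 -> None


Step 1: curr=15, set curr.next=prev(None) | reversed so far: 15
Step 2: curr=47, set curr.next=prev(15) | reversed so far: 47 -> 15
Step 3: curr=21, set curr.next=prev(47) | reversed so far: 21 -> 47 -> 15
Step 4: curr=6, set curr.next=prev(21) | reversed so far: 6 -> 21 -> 47 -> 15

6 -> 21 -> 47 -> 15 -> None


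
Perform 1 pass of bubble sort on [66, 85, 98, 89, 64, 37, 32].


Initial: [66, 85, 98, 89, 64, 37, 32]
Pass 1: [66, 85, 89, 64, 37, 32, 98] (4 swaps)

After 1 pass: [66, 85, 89, 64, 37, 32, 98]


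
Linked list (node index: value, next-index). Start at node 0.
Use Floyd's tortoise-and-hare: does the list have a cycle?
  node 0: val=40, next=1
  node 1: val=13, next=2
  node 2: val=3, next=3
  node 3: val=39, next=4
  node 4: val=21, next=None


Floyd's tortoise (slow, +1) and hare (fast, +2):
  init: slow=0, fast=0
  step 1: slow=1, fast=2
  step 2: slow=2, fast=4
  step 3: fast -> None, no cycle

Cycle: no


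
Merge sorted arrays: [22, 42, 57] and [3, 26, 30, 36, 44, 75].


Take 3 from B
Take 22 from A
Take 26 from B
Take 30 from B
Take 36 from B
Take 42 from A
Take 44 from B
Take 57 from A

Merged: [3, 22, 26, 30, 36, 42, 44, 57, 75]


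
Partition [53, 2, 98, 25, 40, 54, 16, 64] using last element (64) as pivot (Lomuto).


Pivot: 64
  53 <= 64: advance i (no swap)
  2 <= 64: advance i (no swap)
  25 <= 64: swap -> [53, 2, 25, 98, 40, 54, 16, 64]
  40 <= 64: swap -> [53, 2, 25, 40, 98, 54, 16, 64]
  54 <= 64: swap -> [53, 2, 25, 40, 54, 98, 16, 64]
  16 <= 64: swap -> [53, 2, 25, 40, 54, 16, 98, 64]
Place pivot at 6: [53, 2, 25, 40, 54, 16, 64, 98]

Partitioned: [53, 2, 25, 40, 54, 16, 64, 98]


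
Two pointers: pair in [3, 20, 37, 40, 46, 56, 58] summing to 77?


lo=0(3)+hi=6(58)=61
lo=1(20)+hi=6(58)=78
lo=1(20)+hi=5(56)=76
lo=2(37)+hi=5(56)=93
lo=2(37)+hi=4(46)=83
lo=2(37)+hi=3(40)=77

Yes: 37+40=77


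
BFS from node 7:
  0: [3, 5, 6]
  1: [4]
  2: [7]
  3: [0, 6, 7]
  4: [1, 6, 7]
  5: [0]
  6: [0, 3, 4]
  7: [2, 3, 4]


Visit 7, enqueue [2, 3, 4]
Visit 2, enqueue []
Visit 3, enqueue [0, 6]
Visit 4, enqueue [1]
Visit 0, enqueue [5]
Visit 6, enqueue []
Visit 1, enqueue []
Visit 5, enqueue []

BFS order: [7, 2, 3, 4, 0, 6, 1, 5]


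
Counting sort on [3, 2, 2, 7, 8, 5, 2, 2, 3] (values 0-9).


Input: [3, 2, 2, 7, 8, 5, 2, 2, 3]
Counts: [0, 0, 4, 2, 0, 1, 0, 1, 1, 0]

Sorted: [2, 2, 2, 2, 3, 3, 5, 7, 8]


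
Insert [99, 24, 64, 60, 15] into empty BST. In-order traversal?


Insert 99: root
Insert 24: L from 99
Insert 64: L from 99 -> R from 24
Insert 60: L from 99 -> R from 24 -> L from 64
Insert 15: L from 99 -> L from 24

In-order: [15, 24, 60, 64, 99]


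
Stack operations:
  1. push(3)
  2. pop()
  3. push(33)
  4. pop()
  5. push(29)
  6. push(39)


push(3) -> [3]
pop()->3, []
push(33) -> [33]
pop()->33, []
push(29) -> [29]
push(39) -> [29, 39]

Final stack: [29, 39]


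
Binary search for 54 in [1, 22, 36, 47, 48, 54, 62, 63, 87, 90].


Step 1: lo=0, hi=9, mid=4, val=48
Step 2: lo=5, hi=9, mid=7, val=63
Step 3: lo=5, hi=6, mid=5, val=54

Found at index 5


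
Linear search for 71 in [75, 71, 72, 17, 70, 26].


i=0: 75!=71
i=1: 71==71 found!

Found at 1, 2 comps


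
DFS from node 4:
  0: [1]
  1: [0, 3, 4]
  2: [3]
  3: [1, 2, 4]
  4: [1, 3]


Visit 4, push [3, 1]
Visit 1, push [3, 0]
Visit 0, push []
Visit 3, push [2]
Visit 2, push []

DFS order: [4, 1, 0, 3, 2]


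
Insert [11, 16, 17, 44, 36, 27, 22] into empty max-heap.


Insert 11: [11]
Insert 16: [16, 11]
Insert 17: [17, 11, 16]
Insert 44: [44, 17, 16, 11]
Insert 36: [44, 36, 16, 11, 17]
Insert 27: [44, 36, 27, 11, 17, 16]
Insert 22: [44, 36, 27, 11, 17, 16, 22]

Final heap: [44, 36, 27, 11, 17, 16, 22]


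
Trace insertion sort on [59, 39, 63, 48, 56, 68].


Initial: [59, 39, 63, 48, 56, 68]
Insert 39: [39, 59, 63, 48, 56, 68]
Insert 63: [39, 59, 63, 48, 56, 68]
Insert 48: [39, 48, 59, 63, 56, 68]
Insert 56: [39, 48, 56, 59, 63, 68]
Insert 68: [39, 48, 56, 59, 63, 68]

Sorted: [39, 48, 56, 59, 63, 68]


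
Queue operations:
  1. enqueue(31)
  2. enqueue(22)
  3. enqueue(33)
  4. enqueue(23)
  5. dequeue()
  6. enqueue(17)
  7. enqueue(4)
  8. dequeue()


enqueue(31) -> [31]
enqueue(22) -> [31, 22]
enqueue(33) -> [31, 22, 33]
enqueue(23) -> [31, 22, 33, 23]
dequeue()->31, [22, 33, 23]
enqueue(17) -> [22, 33, 23, 17]
enqueue(4) -> [22, 33, 23, 17, 4]
dequeue()->22, [33, 23, 17, 4]

Final queue: [33, 23, 17, 4]


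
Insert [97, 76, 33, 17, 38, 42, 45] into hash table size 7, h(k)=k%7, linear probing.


Insert 97: h=6 -> slot 6
Insert 76: h=6, 1 probes -> slot 0
Insert 33: h=5 -> slot 5
Insert 17: h=3 -> slot 3
Insert 38: h=3, 1 probes -> slot 4
Insert 42: h=0, 1 probes -> slot 1
Insert 45: h=3, 6 probes -> slot 2

Table: [76, 42, 45, 17, 38, 33, 97]


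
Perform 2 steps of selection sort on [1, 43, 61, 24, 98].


Initial: [1, 43, 61, 24, 98]
Step 1: min=1 at 0
  Swap: [1, 43, 61, 24, 98]
Step 2: min=24 at 3
  Swap: [1, 24, 61, 43, 98]

After 2 steps: [1, 24, 61, 43, 98]


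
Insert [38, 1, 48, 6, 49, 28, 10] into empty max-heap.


Insert 38: [38]
Insert 1: [38, 1]
Insert 48: [48, 1, 38]
Insert 6: [48, 6, 38, 1]
Insert 49: [49, 48, 38, 1, 6]
Insert 28: [49, 48, 38, 1, 6, 28]
Insert 10: [49, 48, 38, 1, 6, 28, 10]

Final heap: [49, 48, 38, 1, 6, 28, 10]


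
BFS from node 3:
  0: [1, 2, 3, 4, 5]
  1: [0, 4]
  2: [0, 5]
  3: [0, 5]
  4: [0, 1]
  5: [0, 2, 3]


Visit 3, enqueue [0, 5]
Visit 0, enqueue [1, 2, 4]
Visit 5, enqueue []
Visit 1, enqueue []
Visit 2, enqueue []
Visit 4, enqueue []

BFS order: [3, 0, 5, 1, 2, 4]


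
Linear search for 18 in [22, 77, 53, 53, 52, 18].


i=0: 22!=18
i=1: 77!=18
i=2: 53!=18
i=3: 53!=18
i=4: 52!=18
i=5: 18==18 found!

Found at 5, 6 comps


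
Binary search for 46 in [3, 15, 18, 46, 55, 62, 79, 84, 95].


Step 1: lo=0, hi=8, mid=4, val=55
Step 2: lo=0, hi=3, mid=1, val=15
Step 3: lo=2, hi=3, mid=2, val=18
Step 4: lo=3, hi=3, mid=3, val=46

Found at index 3


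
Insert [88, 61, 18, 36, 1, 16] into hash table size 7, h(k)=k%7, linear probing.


Insert 88: h=4 -> slot 4
Insert 61: h=5 -> slot 5
Insert 18: h=4, 2 probes -> slot 6
Insert 36: h=1 -> slot 1
Insert 1: h=1, 1 probes -> slot 2
Insert 16: h=2, 1 probes -> slot 3

Table: [None, 36, 1, 16, 88, 61, 18]


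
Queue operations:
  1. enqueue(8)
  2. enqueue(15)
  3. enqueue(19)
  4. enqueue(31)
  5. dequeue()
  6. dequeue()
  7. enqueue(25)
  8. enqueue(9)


enqueue(8) -> [8]
enqueue(15) -> [8, 15]
enqueue(19) -> [8, 15, 19]
enqueue(31) -> [8, 15, 19, 31]
dequeue()->8, [15, 19, 31]
dequeue()->15, [19, 31]
enqueue(25) -> [19, 31, 25]
enqueue(9) -> [19, 31, 25, 9]

Final queue: [19, 31, 25, 9]


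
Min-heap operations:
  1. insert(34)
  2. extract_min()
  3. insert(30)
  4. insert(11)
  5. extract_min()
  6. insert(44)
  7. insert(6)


insert(34) -> [34]
extract_min()->34, []
insert(30) -> [30]
insert(11) -> [11, 30]
extract_min()->11, [30]
insert(44) -> [30, 44]
insert(6) -> [6, 44, 30]

Final heap: [6, 44, 30]


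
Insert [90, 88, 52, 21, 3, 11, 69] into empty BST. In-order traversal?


Insert 90: root
Insert 88: L from 90
Insert 52: L from 90 -> L from 88
Insert 21: L from 90 -> L from 88 -> L from 52
Insert 3: L from 90 -> L from 88 -> L from 52 -> L from 21
Insert 11: L from 90 -> L from 88 -> L from 52 -> L from 21 -> R from 3
Insert 69: L from 90 -> L from 88 -> R from 52

In-order: [3, 11, 21, 52, 69, 88, 90]


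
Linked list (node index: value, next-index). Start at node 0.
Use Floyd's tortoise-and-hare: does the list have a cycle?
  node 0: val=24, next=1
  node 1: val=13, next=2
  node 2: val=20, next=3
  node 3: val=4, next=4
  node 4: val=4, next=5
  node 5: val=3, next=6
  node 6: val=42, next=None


Floyd's tortoise (slow, +1) and hare (fast, +2):
  init: slow=0, fast=0
  step 1: slow=1, fast=2
  step 2: slow=2, fast=4
  step 3: slow=3, fast=6
  step 4: fast -> None, no cycle

Cycle: no


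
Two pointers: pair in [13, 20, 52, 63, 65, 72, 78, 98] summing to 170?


lo=0(13)+hi=7(98)=111
lo=1(20)+hi=7(98)=118
lo=2(52)+hi=7(98)=150
lo=3(63)+hi=7(98)=161
lo=4(65)+hi=7(98)=163
lo=5(72)+hi=7(98)=170

Yes: 72+98=170


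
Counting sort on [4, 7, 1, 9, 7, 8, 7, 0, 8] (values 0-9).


Input: [4, 7, 1, 9, 7, 8, 7, 0, 8]
Counts: [1, 1, 0, 0, 1, 0, 0, 3, 2, 1]

Sorted: [0, 1, 4, 7, 7, 7, 8, 8, 9]


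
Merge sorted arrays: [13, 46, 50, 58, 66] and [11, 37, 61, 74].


Take 11 from B
Take 13 from A
Take 37 from B
Take 46 from A
Take 50 from A
Take 58 from A
Take 61 from B
Take 66 from A

Merged: [11, 13, 37, 46, 50, 58, 61, 66, 74]


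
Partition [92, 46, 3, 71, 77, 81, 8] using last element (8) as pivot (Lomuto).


Pivot: 8
  3 <= 8: swap -> [3, 46, 92, 71, 77, 81, 8]
Place pivot at 1: [3, 8, 92, 71, 77, 81, 46]

Partitioned: [3, 8, 92, 71, 77, 81, 46]


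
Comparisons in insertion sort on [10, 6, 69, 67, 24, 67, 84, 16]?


Algorithm: insertion sort
Input: [10, 6, 69, 67, 24, 67, 84, 16]
Sorted: [6, 10, 16, 24, 67, 67, 69, 84]

16


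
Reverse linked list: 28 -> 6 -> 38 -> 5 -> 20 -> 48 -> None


Step 1: curr=28, set curr.next=prev(None) | reversed so far: 28
Step 2: curr=6, set curr.next=prev(28) | reversed so far: 6 -> 28
Step 3: curr=38, set curr.next=prev(6) | reversed so far: 38 -> 6 -> 28
Step 4: curr=5, set curr.next=prev(38) | reversed so far: 5 -> 38 -> 6 -> 28
Step 5: curr=20, set curr.next=prev(5) | reversed so far: 20 -> 5 -> 38 -> 6 -> 28
Step 6: curr=48, set curr.next=prev(20) | reversed so far: 48 -> 20 -> 5 -> 38 -> 6 -> 28

48 -> 20 -> 5 -> 38 -> 6 -> 28 -> None


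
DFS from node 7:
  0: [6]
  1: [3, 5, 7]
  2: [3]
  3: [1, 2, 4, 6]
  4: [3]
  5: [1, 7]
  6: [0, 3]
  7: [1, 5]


Visit 7, push [5, 1]
Visit 1, push [5, 3]
Visit 3, push [6, 4, 2]
Visit 2, push []
Visit 4, push []
Visit 6, push [0]
Visit 0, push []
Visit 5, push []

DFS order: [7, 1, 3, 2, 4, 6, 0, 5]


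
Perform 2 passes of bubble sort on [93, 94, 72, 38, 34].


Initial: [93, 94, 72, 38, 34]
Pass 1: [93, 72, 38, 34, 94] (3 swaps)
Pass 2: [72, 38, 34, 93, 94] (3 swaps)

After 2 passes: [72, 38, 34, 93, 94]


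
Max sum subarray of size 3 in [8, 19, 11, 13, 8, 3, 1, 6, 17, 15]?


[0:3]: 38
[1:4]: 43
[2:5]: 32
[3:6]: 24
[4:7]: 12
[5:8]: 10
[6:9]: 24
[7:10]: 38

Max: 43 at [1:4]


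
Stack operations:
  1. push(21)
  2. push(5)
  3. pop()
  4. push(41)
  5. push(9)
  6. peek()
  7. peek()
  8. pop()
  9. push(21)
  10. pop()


push(21) -> [21]
push(5) -> [21, 5]
pop()->5, [21]
push(41) -> [21, 41]
push(9) -> [21, 41, 9]
peek()->9
peek()->9
pop()->9, [21, 41]
push(21) -> [21, 41, 21]
pop()->21, [21, 41]

Final stack: [21, 41]


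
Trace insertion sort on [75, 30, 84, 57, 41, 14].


Initial: [75, 30, 84, 57, 41, 14]
Insert 30: [30, 75, 84, 57, 41, 14]
Insert 84: [30, 75, 84, 57, 41, 14]
Insert 57: [30, 57, 75, 84, 41, 14]
Insert 41: [30, 41, 57, 75, 84, 14]
Insert 14: [14, 30, 41, 57, 75, 84]

Sorted: [14, 30, 41, 57, 75, 84]


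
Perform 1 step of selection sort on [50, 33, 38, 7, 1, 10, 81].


Initial: [50, 33, 38, 7, 1, 10, 81]
Step 1: min=1 at 4
  Swap: [1, 33, 38, 7, 50, 10, 81]

After 1 step: [1, 33, 38, 7, 50, 10, 81]


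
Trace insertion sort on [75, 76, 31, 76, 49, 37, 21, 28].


Initial: [75, 76, 31, 76, 49, 37, 21, 28]
Insert 76: [75, 76, 31, 76, 49, 37, 21, 28]
Insert 31: [31, 75, 76, 76, 49, 37, 21, 28]
Insert 76: [31, 75, 76, 76, 49, 37, 21, 28]
Insert 49: [31, 49, 75, 76, 76, 37, 21, 28]
Insert 37: [31, 37, 49, 75, 76, 76, 21, 28]
Insert 21: [21, 31, 37, 49, 75, 76, 76, 28]
Insert 28: [21, 28, 31, 37, 49, 75, 76, 76]

Sorted: [21, 28, 31, 37, 49, 75, 76, 76]


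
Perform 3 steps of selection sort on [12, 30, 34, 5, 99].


Initial: [12, 30, 34, 5, 99]
Step 1: min=5 at 3
  Swap: [5, 30, 34, 12, 99]
Step 2: min=12 at 3
  Swap: [5, 12, 34, 30, 99]
Step 3: min=30 at 3
  Swap: [5, 12, 30, 34, 99]

After 3 steps: [5, 12, 30, 34, 99]


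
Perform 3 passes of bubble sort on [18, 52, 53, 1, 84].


Initial: [18, 52, 53, 1, 84]
Pass 1: [18, 52, 1, 53, 84] (1 swaps)
Pass 2: [18, 1, 52, 53, 84] (1 swaps)
Pass 3: [1, 18, 52, 53, 84] (1 swaps)

After 3 passes: [1, 18, 52, 53, 84]


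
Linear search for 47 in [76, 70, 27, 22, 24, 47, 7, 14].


i=0: 76!=47
i=1: 70!=47
i=2: 27!=47
i=3: 22!=47
i=4: 24!=47
i=5: 47==47 found!

Found at 5, 6 comps


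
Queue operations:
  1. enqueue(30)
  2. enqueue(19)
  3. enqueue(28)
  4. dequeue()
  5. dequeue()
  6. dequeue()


enqueue(30) -> [30]
enqueue(19) -> [30, 19]
enqueue(28) -> [30, 19, 28]
dequeue()->30, [19, 28]
dequeue()->19, [28]
dequeue()->28, []

Final queue: []


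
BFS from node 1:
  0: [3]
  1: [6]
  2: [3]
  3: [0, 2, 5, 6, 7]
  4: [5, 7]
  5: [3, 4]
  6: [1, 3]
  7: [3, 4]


Visit 1, enqueue [6]
Visit 6, enqueue [3]
Visit 3, enqueue [0, 2, 5, 7]
Visit 0, enqueue []
Visit 2, enqueue []
Visit 5, enqueue [4]
Visit 7, enqueue []
Visit 4, enqueue []

BFS order: [1, 6, 3, 0, 2, 5, 7, 4]


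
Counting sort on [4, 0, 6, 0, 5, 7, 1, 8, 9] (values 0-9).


Input: [4, 0, 6, 0, 5, 7, 1, 8, 9]
Counts: [2, 1, 0, 0, 1, 1, 1, 1, 1, 1]

Sorted: [0, 0, 1, 4, 5, 6, 7, 8, 9]


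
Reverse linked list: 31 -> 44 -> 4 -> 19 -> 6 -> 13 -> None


Step 1: curr=31, set curr.next=prev(None) | reversed so far: 31
Step 2: curr=44, set curr.next=prev(31) | reversed so far: 44 -> 31
Step 3: curr=4, set curr.next=prev(44) | reversed so far: 4 -> 44 -> 31
Step 4: curr=19, set curr.next=prev(4) | reversed so far: 19 -> 4 -> 44 -> 31
Step 5: curr=6, set curr.next=prev(19) | reversed so far: 6 -> 19 -> 4 -> 44 -> 31
Step 6: curr=13, set curr.next=prev(6) | reversed so far: 13 -> 6 -> 19 -> 4 -> 44 -> 31

13 -> 6 -> 19 -> 4 -> 44 -> 31 -> None


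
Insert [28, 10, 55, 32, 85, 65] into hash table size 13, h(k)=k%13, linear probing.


Insert 28: h=2 -> slot 2
Insert 10: h=10 -> slot 10
Insert 55: h=3 -> slot 3
Insert 32: h=6 -> slot 6
Insert 85: h=7 -> slot 7
Insert 65: h=0 -> slot 0

Table: [65, None, 28, 55, None, None, 32, 85, None, None, 10, None, None]


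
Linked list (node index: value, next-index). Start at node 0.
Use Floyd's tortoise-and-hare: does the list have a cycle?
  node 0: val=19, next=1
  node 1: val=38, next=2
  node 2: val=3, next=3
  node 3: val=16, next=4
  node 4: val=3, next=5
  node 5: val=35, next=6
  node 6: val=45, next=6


Floyd's tortoise (slow, +1) and hare (fast, +2):
  init: slow=0, fast=0
  step 1: slow=1, fast=2
  step 2: slow=2, fast=4
  step 3: slow=3, fast=6
  step 4: slow=4, fast=6
  step 5: slow=5, fast=6
  step 6: slow=6, fast=6
  slow == fast at node 6: cycle detected

Cycle: yes


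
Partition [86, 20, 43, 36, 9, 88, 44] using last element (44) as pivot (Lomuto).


Pivot: 44
  20 <= 44: swap -> [20, 86, 43, 36, 9, 88, 44]
  43 <= 44: swap -> [20, 43, 86, 36, 9, 88, 44]
  36 <= 44: swap -> [20, 43, 36, 86, 9, 88, 44]
  9 <= 44: swap -> [20, 43, 36, 9, 86, 88, 44]
Place pivot at 4: [20, 43, 36, 9, 44, 88, 86]

Partitioned: [20, 43, 36, 9, 44, 88, 86]


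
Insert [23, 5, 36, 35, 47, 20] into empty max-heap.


Insert 23: [23]
Insert 5: [23, 5]
Insert 36: [36, 5, 23]
Insert 35: [36, 35, 23, 5]
Insert 47: [47, 36, 23, 5, 35]
Insert 20: [47, 36, 23, 5, 35, 20]

Final heap: [47, 36, 23, 5, 35, 20]


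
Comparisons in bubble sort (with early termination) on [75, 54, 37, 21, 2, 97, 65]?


Algorithm: bubble sort (with early termination)
Input: [75, 54, 37, 21, 2, 97, 65]
Sorted: [2, 21, 37, 54, 65, 75, 97]

20


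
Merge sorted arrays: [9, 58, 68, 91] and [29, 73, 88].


Take 9 from A
Take 29 from B
Take 58 from A
Take 68 from A
Take 73 from B
Take 88 from B

Merged: [9, 29, 58, 68, 73, 88, 91]


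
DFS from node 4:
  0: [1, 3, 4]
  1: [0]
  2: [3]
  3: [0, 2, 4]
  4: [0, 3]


Visit 4, push [3, 0]
Visit 0, push [3, 1]
Visit 1, push []
Visit 3, push [2]
Visit 2, push []

DFS order: [4, 0, 1, 3, 2]


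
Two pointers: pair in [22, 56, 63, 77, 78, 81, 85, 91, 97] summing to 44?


lo=0(22)+hi=8(97)=119
lo=0(22)+hi=7(91)=113
lo=0(22)+hi=6(85)=107
lo=0(22)+hi=5(81)=103
lo=0(22)+hi=4(78)=100
lo=0(22)+hi=3(77)=99
lo=0(22)+hi=2(63)=85
lo=0(22)+hi=1(56)=78

No pair found


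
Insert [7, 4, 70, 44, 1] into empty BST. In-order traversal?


Insert 7: root
Insert 4: L from 7
Insert 70: R from 7
Insert 44: R from 7 -> L from 70
Insert 1: L from 7 -> L from 4

In-order: [1, 4, 7, 44, 70]


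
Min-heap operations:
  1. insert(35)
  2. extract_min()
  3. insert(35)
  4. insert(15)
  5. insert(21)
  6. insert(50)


insert(35) -> [35]
extract_min()->35, []
insert(35) -> [35]
insert(15) -> [15, 35]
insert(21) -> [15, 35, 21]
insert(50) -> [15, 35, 21, 50]

Final heap: [15, 35, 21, 50]


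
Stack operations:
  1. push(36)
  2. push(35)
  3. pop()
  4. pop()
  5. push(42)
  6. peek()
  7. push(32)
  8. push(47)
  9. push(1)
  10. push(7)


push(36) -> [36]
push(35) -> [36, 35]
pop()->35, [36]
pop()->36, []
push(42) -> [42]
peek()->42
push(32) -> [42, 32]
push(47) -> [42, 32, 47]
push(1) -> [42, 32, 47, 1]
push(7) -> [42, 32, 47, 1, 7]

Final stack: [42, 32, 47, 1, 7]


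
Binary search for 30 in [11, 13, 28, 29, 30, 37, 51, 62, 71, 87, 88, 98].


Step 1: lo=0, hi=11, mid=5, val=37
Step 2: lo=0, hi=4, mid=2, val=28
Step 3: lo=3, hi=4, mid=3, val=29
Step 4: lo=4, hi=4, mid=4, val=30

Found at index 4


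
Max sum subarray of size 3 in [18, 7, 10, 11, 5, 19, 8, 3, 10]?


[0:3]: 35
[1:4]: 28
[2:5]: 26
[3:6]: 35
[4:7]: 32
[5:8]: 30
[6:9]: 21

Max: 35 at [0:3]


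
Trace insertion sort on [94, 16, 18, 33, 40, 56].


Initial: [94, 16, 18, 33, 40, 56]
Insert 16: [16, 94, 18, 33, 40, 56]
Insert 18: [16, 18, 94, 33, 40, 56]
Insert 33: [16, 18, 33, 94, 40, 56]
Insert 40: [16, 18, 33, 40, 94, 56]
Insert 56: [16, 18, 33, 40, 56, 94]

Sorted: [16, 18, 33, 40, 56, 94]


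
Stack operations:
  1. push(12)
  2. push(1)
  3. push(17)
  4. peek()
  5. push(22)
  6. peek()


push(12) -> [12]
push(1) -> [12, 1]
push(17) -> [12, 1, 17]
peek()->17
push(22) -> [12, 1, 17, 22]
peek()->22

Final stack: [12, 1, 17, 22]


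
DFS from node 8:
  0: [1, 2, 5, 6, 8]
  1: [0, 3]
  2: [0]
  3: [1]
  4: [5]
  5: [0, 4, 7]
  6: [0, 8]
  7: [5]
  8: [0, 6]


Visit 8, push [6, 0]
Visit 0, push [6, 5, 2, 1]
Visit 1, push [3]
Visit 3, push []
Visit 2, push []
Visit 5, push [7, 4]
Visit 4, push []
Visit 7, push []
Visit 6, push []

DFS order: [8, 0, 1, 3, 2, 5, 4, 7, 6]


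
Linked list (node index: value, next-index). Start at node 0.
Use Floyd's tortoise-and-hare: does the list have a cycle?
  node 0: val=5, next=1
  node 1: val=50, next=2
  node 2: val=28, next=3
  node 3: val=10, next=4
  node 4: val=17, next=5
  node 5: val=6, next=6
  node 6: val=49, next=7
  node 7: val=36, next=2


Floyd's tortoise (slow, +1) and hare (fast, +2):
  init: slow=0, fast=0
  step 1: slow=1, fast=2
  step 2: slow=2, fast=4
  step 3: slow=3, fast=6
  step 4: slow=4, fast=2
  step 5: slow=5, fast=4
  step 6: slow=6, fast=6
  slow == fast at node 6: cycle detected

Cycle: yes


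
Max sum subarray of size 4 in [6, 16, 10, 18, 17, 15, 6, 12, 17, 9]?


[0:4]: 50
[1:5]: 61
[2:6]: 60
[3:7]: 56
[4:8]: 50
[5:9]: 50
[6:10]: 44

Max: 61 at [1:5]


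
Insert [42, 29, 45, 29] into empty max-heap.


Insert 42: [42]
Insert 29: [42, 29]
Insert 45: [45, 29, 42]
Insert 29: [45, 29, 42, 29]

Final heap: [45, 29, 42, 29]


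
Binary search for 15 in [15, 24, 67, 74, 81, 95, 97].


Step 1: lo=0, hi=6, mid=3, val=74
Step 2: lo=0, hi=2, mid=1, val=24
Step 3: lo=0, hi=0, mid=0, val=15

Found at index 0


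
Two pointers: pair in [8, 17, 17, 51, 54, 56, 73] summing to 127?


lo=0(8)+hi=6(73)=81
lo=1(17)+hi=6(73)=90
lo=2(17)+hi=6(73)=90
lo=3(51)+hi=6(73)=124
lo=4(54)+hi=6(73)=127

Yes: 54+73=127


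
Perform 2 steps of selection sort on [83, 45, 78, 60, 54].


Initial: [83, 45, 78, 60, 54]
Step 1: min=45 at 1
  Swap: [45, 83, 78, 60, 54]
Step 2: min=54 at 4
  Swap: [45, 54, 78, 60, 83]

After 2 steps: [45, 54, 78, 60, 83]


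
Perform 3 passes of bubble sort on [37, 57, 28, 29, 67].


Initial: [37, 57, 28, 29, 67]
Pass 1: [37, 28, 29, 57, 67] (2 swaps)
Pass 2: [28, 29, 37, 57, 67] (2 swaps)
Pass 3: [28, 29, 37, 57, 67] (0 swaps)

After 3 passes: [28, 29, 37, 57, 67]


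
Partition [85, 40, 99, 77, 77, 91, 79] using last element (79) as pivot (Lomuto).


Pivot: 79
  40 <= 79: swap -> [40, 85, 99, 77, 77, 91, 79]
  77 <= 79: swap -> [40, 77, 99, 85, 77, 91, 79]
  77 <= 79: swap -> [40, 77, 77, 85, 99, 91, 79]
Place pivot at 3: [40, 77, 77, 79, 99, 91, 85]

Partitioned: [40, 77, 77, 79, 99, 91, 85]


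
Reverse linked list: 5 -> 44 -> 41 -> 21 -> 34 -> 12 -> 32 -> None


Step 1: curr=5, set curr.next=prev(None) | reversed so far: 5
Step 2: curr=44, set curr.next=prev(5) | reversed so far: 44 -> 5
Step 3: curr=41, set curr.next=prev(44) | reversed so far: 41 -> 44 -> 5
Step 4: curr=21, set curr.next=prev(41) | reversed so far: 21 -> 41 -> 44 -> 5
Step 5: curr=34, set curr.next=prev(21) | reversed so far: 34 -> 21 -> 41 -> 44 -> 5
Step 6: curr=12, set curr.next=prev(34) | reversed so far: 12 -> 34 -> 21 -> 41 -> 44 -> 5
Step 7: curr=32, set curr.next=prev(12) | reversed so far: 32 -> 12 -> 34 -> 21 -> 41 -> 44 -> 5

32 -> 12 -> 34 -> 21 -> 41 -> 44 -> 5 -> None


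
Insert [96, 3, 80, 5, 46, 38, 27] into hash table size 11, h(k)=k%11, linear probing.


Insert 96: h=8 -> slot 8
Insert 3: h=3 -> slot 3
Insert 80: h=3, 1 probes -> slot 4
Insert 5: h=5 -> slot 5
Insert 46: h=2 -> slot 2
Insert 38: h=5, 1 probes -> slot 6
Insert 27: h=5, 2 probes -> slot 7

Table: [None, None, 46, 3, 80, 5, 38, 27, 96, None, None]


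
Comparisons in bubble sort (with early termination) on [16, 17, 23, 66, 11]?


Algorithm: bubble sort (with early termination)
Input: [16, 17, 23, 66, 11]
Sorted: [11, 16, 17, 23, 66]

10


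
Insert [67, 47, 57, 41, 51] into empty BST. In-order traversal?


Insert 67: root
Insert 47: L from 67
Insert 57: L from 67 -> R from 47
Insert 41: L from 67 -> L from 47
Insert 51: L from 67 -> R from 47 -> L from 57

In-order: [41, 47, 51, 57, 67]


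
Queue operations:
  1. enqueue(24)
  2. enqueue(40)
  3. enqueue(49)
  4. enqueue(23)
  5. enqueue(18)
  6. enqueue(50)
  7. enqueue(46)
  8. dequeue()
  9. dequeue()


enqueue(24) -> [24]
enqueue(40) -> [24, 40]
enqueue(49) -> [24, 40, 49]
enqueue(23) -> [24, 40, 49, 23]
enqueue(18) -> [24, 40, 49, 23, 18]
enqueue(50) -> [24, 40, 49, 23, 18, 50]
enqueue(46) -> [24, 40, 49, 23, 18, 50, 46]
dequeue()->24, [40, 49, 23, 18, 50, 46]
dequeue()->40, [49, 23, 18, 50, 46]

Final queue: [49, 23, 18, 50, 46]


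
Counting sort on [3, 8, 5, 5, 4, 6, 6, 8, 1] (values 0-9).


Input: [3, 8, 5, 5, 4, 6, 6, 8, 1]
Counts: [0, 1, 0, 1, 1, 2, 2, 0, 2, 0]

Sorted: [1, 3, 4, 5, 5, 6, 6, 8, 8]


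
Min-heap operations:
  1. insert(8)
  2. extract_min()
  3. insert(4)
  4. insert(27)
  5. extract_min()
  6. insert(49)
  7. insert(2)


insert(8) -> [8]
extract_min()->8, []
insert(4) -> [4]
insert(27) -> [4, 27]
extract_min()->4, [27]
insert(49) -> [27, 49]
insert(2) -> [2, 49, 27]

Final heap: [2, 49, 27]


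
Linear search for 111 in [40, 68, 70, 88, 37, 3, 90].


i=0: 40!=111
i=1: 68!=111
i=2: 70!=111
i=3: 88!=111
i=4: 37!=111
i=5: 3!=111
i=6: 90!=111

Not found, 7 comps


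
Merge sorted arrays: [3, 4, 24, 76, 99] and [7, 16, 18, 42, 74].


Take 3 from A
Take 4 from A
Take 7 from B
Take 16 from B
Take 18 from B
Take 24 from A
Take 42 from B
Take 74 from B

Merged: [3, 4, 7, 16, 18, 24, 42, 74, 76, 99]


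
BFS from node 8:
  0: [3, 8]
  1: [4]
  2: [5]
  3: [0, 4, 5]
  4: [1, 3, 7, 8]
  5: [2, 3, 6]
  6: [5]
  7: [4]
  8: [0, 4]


Visit 8, enqueue [0, 4]
Visit 0, enqueue [3]
Visit 4, enqueue [1, 7]
Visit 3, enqueue [5]
Visit 1, enqueue []
Visit 7, enqueue []
Visit 5, enqueue [2, 6]
Visit 2, enqueue []
Visit 6, enqueue []

BFS order: [8, 0, 4, 3, 1, 7, 5, 2, 6]


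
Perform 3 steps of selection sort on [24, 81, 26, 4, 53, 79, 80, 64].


Initial: [24, 81, 26, 4, 53, 79, 80, 64]
Step 1: min=4 at 3
  Swap: [4, 81, 26, 24, 53, 79, 80, 64]
Step 2: min=24 at 3
  Swap: [4, 24, 26, 81, 53, 79, 80, 64]
Step 3: min=26 at 2
  Swap: [4, 24, 26, 81, 53, 79, 80, 64]

After 3 steps: [4, 24, 26, 81, 53, 79, 80, 64]
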